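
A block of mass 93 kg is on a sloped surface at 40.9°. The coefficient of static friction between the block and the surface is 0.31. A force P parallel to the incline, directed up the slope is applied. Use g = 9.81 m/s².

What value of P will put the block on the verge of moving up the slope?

P ≈ 811 N

At impending motion up the slope, friction acts down-slope at its limit: f = μ_s N.
P is parallel to the surface, so N = m g cos θ = 690 N.
Along the incline: P = m g sin θ + μ_s N = 597 + 0.31×690 = 811 N.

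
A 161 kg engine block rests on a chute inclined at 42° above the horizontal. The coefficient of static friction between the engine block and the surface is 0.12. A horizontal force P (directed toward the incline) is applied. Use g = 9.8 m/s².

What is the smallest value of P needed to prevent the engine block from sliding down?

The engine block tends to slide down (tan θ > μ_s), so at the point of impending slip friction acts up-slope at its limit: f = μ_s N.
Perpendicular to the incline: N = m g cos θ + P sin θ.
Along the incline: P cos θ + μ_s N = m g sin θ, i.e. P cos θ + μ_s (m g cos θ + P sin θ) = m g sin θ.
Solving, P (cos θ + μ_s sin θ) = m g (sin θ − μ_s cos θ), so P = 1580×0.58/0.8234 = 1110 N.

P_min ≈ 1110 N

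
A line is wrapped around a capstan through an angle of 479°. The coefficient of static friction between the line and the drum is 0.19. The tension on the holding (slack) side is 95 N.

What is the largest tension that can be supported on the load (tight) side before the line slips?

At impending slip the capstan equation gives T₂/T₁ = e^{μβ} with β in radians.
β = 479° × π/180 = 8.36 rad.
e^{μβ} = e^{0.19×8.36} = 4.896.
T₂ = T₁ · e^{μβ} = 95 × 4.896 = 465 N.

T_max ≈ 465 N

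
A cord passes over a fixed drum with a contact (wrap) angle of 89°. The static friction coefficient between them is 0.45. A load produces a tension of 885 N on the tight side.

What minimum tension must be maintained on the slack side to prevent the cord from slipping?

T_min ≈ 440 N

Capstan equation at impending slip: T_tight/T_slack = e^{μβ}.
β = 89° = 1.553 rad; e^{μβ} = e^{0.45×1.553} = 2.012.
T_slack = T_tight / e^{μβ} = 885 / 2.012 = 440 N.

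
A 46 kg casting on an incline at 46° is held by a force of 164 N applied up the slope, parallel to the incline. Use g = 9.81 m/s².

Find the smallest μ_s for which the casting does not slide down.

μ_s,min ≈ 0.512

N = m g cos θ = 313.5 N.
Friction must make up the shortfall along the incline: f = m g sin θ − P = 324.6 − 164 = 160.6 N.
At the threshold f = μ_s N, so μ_s,min = 160.6/313.5 = 0.512.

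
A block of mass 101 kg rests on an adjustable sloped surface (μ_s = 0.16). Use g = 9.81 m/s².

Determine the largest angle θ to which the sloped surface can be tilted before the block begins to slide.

θ_max ≈ 9.09°

At the slip threshold, m g sin θ = μ_s · m g cos θ, so tan θ = μ_s.
θ_max = arctan(0.16) = 9.09°.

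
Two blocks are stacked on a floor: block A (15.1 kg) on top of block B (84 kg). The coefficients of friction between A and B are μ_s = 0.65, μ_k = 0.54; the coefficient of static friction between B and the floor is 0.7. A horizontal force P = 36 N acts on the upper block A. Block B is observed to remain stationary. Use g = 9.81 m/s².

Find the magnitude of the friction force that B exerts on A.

Normal force at the A–B interface: N₁ = m_A g = 148.1 N.
Maximum static friction on A from B: μ_s N₁ = 0.65×148.1 = 96.29 N.
Since P = 36 N ≤ 96.29 N, A does not slip on B; friction on A equals P = 36 N.
B experiences an equal 36 N forward from A (third law). B is in equilibrium, so the floor supplies f₂ = 36 N of static friction (limit μ_s(m_A+m_B)g = 680.5 N, not exceeded).

f ≈ 36 N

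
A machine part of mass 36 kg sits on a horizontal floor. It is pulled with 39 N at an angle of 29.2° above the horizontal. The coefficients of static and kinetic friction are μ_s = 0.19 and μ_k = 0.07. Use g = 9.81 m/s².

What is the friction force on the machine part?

N = m g − P sin α = 353.2 − 39×sin 29.2° = 334.1 N.
The horizontal driving force is P cos α = 34.04 N, so equilibrium needs friction f = 34.04 N.
μ_s N = 0.19 × 334.1 = 63.49 N.
Since 34.04 N does not exceed the limit, the machine part stays at rest and f = 34 N.

f ≈ 34 N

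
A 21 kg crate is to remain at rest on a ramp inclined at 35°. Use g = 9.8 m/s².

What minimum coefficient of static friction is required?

μ_s,min ≈ 0.7

At the slip threshold m g sin θ = μ_s m g cos θ, so μ_s,min = tan θ.
μ_s,min = tan 35° = 0.7.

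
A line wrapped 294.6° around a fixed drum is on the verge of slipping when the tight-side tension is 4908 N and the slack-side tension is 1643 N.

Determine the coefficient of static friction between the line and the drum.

T₂/T₁ = e^{μβ} → μ = ln(T₂/T₁)/β.
β = 294.6° = 5.142 rad.
μ = ln(4908/1643)/5.142 = ln(2.987)/5.142 = 0.213.

μ ≈ 0.213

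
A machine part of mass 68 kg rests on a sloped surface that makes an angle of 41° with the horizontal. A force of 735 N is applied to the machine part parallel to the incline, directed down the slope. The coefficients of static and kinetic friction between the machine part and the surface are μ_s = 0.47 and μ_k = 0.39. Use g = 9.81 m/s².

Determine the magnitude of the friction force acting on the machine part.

f ≈ 196 N (up the incline)

The normal reaction is N = m g cos θ = 503.5 N.
For equilibrium along the incline the friction force must supply f = m g sin θ + P = 437.6 + 735 = 1173 N (positive meaning up-slope).
Static friction can supply at most μ_s N = 236.6 N.
Since |1173| > 236.6 N, static friction cannot hold it; the machine part slides down the incline and kinetic friction applies: f = μ_k N = 0.39 × 503.5 = 196 N.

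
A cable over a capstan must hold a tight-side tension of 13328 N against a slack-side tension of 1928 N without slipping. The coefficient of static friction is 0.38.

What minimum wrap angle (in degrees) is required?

β_min ≈ 292°

T₂/T₁ = e^{μβ} → β = ln(T₂/T₁)/μ.
β = ln(13328/1928)/0.38 = 1.933/0.38 = 5.088 rad.
In degrees: β = 5.088 × 180/π = 292°.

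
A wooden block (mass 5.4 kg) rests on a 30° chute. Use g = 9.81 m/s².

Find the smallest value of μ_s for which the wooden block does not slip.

At the slip threshold m g sin θ = μ_s m g cos θ, so μ_s,min = tan θ.
μ_s,min = tan 30° = 0.577.

μ_s,min ≈ 0.577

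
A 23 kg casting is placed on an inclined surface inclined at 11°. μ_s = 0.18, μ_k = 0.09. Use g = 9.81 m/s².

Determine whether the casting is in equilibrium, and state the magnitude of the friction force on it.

N = m g cos θ = 221 N.
Down-slope weight component: m g sin θ = 43.1 N.
μ_s N = 39.9 N.
43.1 > 39.9 N, so it slides; kinetic friction f = μ_k N = 0.09×221 = 19.9 N.

f ≈ 19.9 N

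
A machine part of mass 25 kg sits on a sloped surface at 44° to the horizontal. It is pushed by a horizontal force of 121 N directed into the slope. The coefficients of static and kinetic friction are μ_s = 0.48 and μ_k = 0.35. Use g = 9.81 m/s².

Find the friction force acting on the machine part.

f ≈ 83.3 N (up the incline)

Resolve perpendicular to the incline: N = m g cos θ + P sin θ = 25×9.81×cos 44° + 121×sin 44° = 260.5 N.
Parallel to the incline: P cos θ − m g sin θ = 87.04 − 170.4 = -83.32 N; the friction needed to balance this is 83.32 N acting up the slope.
Maximum static friction: μ_s N = 0.48 × 260.5 = 125 N.
|f_req| = 83.32 ≤ 125 N → the machine part is in equilibrium; friction equals the required value.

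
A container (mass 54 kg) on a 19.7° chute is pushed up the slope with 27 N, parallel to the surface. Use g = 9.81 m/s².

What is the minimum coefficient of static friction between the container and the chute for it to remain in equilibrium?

N = m g cos θ = 498.7 N.
Friction must make up the shortfall along the incline: f = m g sin θ − P = 178.6 − 27 = 151.6 N.
At the threshold f = μ_s N, so μ_s,min = 151.6/498.7 = 0.304.

μ_s,min ≈ 0.304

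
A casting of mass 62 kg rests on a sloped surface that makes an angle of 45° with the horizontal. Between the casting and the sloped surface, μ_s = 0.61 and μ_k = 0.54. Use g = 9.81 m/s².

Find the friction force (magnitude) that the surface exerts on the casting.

f ≈ 232 N (up the incline)

Normal force: N = m g cos θ = 62 × 9.81 × cos 45° = 430.1 N.
For equilibrium along the incline, friction must balance the weight component: f = m g sin θ = 430.1 N up the slope.
Static friction can supply at most μ_s N = 262.3 N.
|430.1| exceeds 262.3 N, so the casting slips down-slope; friction is kinetic, f = μ_k N = 0.54×430.1 = 232 N.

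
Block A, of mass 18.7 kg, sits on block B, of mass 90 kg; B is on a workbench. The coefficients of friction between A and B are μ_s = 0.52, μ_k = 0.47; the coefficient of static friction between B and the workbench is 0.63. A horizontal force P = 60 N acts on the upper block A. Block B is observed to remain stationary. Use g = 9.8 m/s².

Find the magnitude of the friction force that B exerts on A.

Normal force at the A–B interface: N₁ = m_A g = 183.3 N.
Maximum static friction on A from B: μ_s N₁ = 0.52×183.3 = 95.3 N.
P = 60 N is within that limit, so A and B move together (both at rest); the A–B friction is simply f₁ = P = 60 N.
B experiences an equal 60 N forward from A (third law). B is in equilibrium, so the floor supplies f₂ = 60 N of static friction (limit μ_s(m_A+m_B)g = 671.1 N, not exceeded).

f ≈ 60 N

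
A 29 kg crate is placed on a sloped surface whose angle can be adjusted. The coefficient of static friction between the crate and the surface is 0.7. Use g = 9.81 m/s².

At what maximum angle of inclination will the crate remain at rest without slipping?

At the slip threshold, m g sin θ = μ_s · m g cos θ, so tan θ = μ_s.
θ_max = arctan(0.7) = 35°.

θ_max ≈ 35°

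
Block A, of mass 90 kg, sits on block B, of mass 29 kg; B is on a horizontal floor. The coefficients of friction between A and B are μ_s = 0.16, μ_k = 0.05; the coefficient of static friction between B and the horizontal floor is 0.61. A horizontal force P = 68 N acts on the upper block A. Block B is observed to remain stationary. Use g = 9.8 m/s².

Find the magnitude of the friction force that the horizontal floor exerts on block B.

The normal force B exerts on A is simply A's weight, N₁ = 882 N.
So the A–B interface can sustain at most μ_s N₁ = 141.1 N of static friction.
Since P = 68 N ≤ 141.1 N, A does not slip on B; friction on A equals P = 68 N.
B experiences an equal 68 N forward from A (third law). B is in equilibrium, so the floor supplies f₂ = 68 N of static friction (limit μ_s(m_A+m_B)g = 711.4 N, not exceeded).

f ≈ 68 N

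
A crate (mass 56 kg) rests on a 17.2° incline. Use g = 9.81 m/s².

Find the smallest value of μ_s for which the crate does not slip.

μ_s,min ≈ 0.31

At the slip threshold m g sin θ = μ_s m g cos θ, so μ_s,min = tan θ.
μ_s,min = tan 17.2° = 0.31.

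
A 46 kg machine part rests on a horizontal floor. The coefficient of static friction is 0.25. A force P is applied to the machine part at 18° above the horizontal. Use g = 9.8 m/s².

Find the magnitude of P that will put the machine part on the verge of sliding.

P ≈ 110 N

N = m g − P sin α (the pull lifts the machine part).
At impending slip, P cos α = μ_s N = μ_s (m g − P sin α).
Solving: P (cos α + μ_s sin α) = μ_s m g → P = 0.25×451/(cos 18° + 0.25 sin 18°) = 113/1.028 = 110 N.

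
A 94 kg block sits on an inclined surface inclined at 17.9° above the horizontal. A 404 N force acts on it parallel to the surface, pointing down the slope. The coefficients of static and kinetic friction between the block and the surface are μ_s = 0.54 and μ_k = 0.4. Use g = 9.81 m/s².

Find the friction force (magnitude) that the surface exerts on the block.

Perpendicular to the surface, N = m g cos θ = 94·9.81·cos 17.9° = 877.5 N.
Parallel to the incline, ΣF = 0 gives f = m g sin θ + P = 283.4 + 404 = 687.4 N (up-slope positive).
Static friction can supply at most μ_s N = 473.9 N.
|687.4| exceeds 473.9 N, so the block slips down-slope; friction is kinetic, f = μ_k N = 0.4×877.5 = 351 N.

f ≈ 351 N (up the incline)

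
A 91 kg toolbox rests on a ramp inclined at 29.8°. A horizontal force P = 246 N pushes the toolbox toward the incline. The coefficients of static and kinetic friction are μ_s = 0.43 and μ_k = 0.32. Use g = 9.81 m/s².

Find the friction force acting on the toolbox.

f ≈ 230 N (up the incline)

Resolve perpendicular to the incline: N = m g cos θ + P sin θ = 91×9.81×cos 29.8° + 246×sin 29.8° = 896.9 N.
Parallel to the incline: P cos θ − m g sin θ = 213.5 − 443.7 = -230.2 N; the friction needed to balance this is 230.2 N acting up the slope.
The limit of static friction is μ_s N = 385.7 N.
|f_req| = 230.2 ≤ 385.7 N → the toolbox is in equilibrium; friction equals the required value.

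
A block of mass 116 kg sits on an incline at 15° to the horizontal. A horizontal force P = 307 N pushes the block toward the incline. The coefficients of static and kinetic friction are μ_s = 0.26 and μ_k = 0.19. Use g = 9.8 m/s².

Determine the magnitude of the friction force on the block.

f ≈ 2.31 N (down the incline)

Normal direction: N = m g cos θ + P sin θ = 1178 N.
Parallel to the incline: P cos θ − m g sin θ = 296.5 − 294.2 = 2.314 N; the friction needed to balance this is 2.314 N acting down the slope.
Maximum static friction: μ_s N = 0.26 × 1178 = 306.2 N.
Since 2.314 N is within the 306.2 N limit, the block stays put and friction is exactly 2.31 N.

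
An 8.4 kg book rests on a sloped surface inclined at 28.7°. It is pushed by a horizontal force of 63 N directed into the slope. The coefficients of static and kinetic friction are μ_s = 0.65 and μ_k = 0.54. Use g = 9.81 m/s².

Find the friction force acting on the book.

Resolve perpendicular to the incline: N = m g cos θ + P sin θ = 8.4×9.81×cos 28.7° + 63×sin 28.7° = 102.5 N.
Along the incline, the net driving force (taking up-slope positive) is P cos θ − m g sin θ = 55.26 − 39.57 = 15.69 N, so equilibrium requires friction f = -15.69 N (down-slope).
Maximum static friction: μ_s N = 0.65 × 102.5 = 66.65 N.
Since 15.69 N is within the 66.65 N limit, the book stays put and friction is exactly 15.7 N.

f ≈ 15.7 N (down the incline)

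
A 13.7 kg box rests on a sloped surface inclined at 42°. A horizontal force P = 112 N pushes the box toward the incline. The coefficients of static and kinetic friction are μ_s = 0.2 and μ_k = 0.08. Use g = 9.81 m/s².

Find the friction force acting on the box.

f ≈ 6.7 N (up the incline)

The horizontal push has a component P sin θ into the surface, so N = m g cos θ + P sin θ = 99.88 + 74.94 = 174.8 N.
Parallel to the incline: P cos θ − m g sin θ = 83.23 − 89.93 = -6.697 N; the friction needed to balance this is 6.697 N acting up the slope.
Maximum static friction: μ_s N = 0.2 × 174.8 = 34.96 N.
|f_req| = 6.697 ≤ 34.96 N → the box is in equilibrium; friction equals the required value.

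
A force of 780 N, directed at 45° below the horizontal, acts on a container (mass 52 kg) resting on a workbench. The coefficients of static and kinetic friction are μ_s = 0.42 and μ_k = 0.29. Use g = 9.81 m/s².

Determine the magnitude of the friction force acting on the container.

Vertical equilibrium gives N = m g + P sin α = 1062 N.
For equilibrium, f = P cos α = 780×cos 45° = 551.5 N.
μ_s N = 0.42 × 1062 = 445.9 N.
551.5 > 445.9 N → the container slides; f = μ_k N = 0.29×1062 = 308 N.

f ≈ 308 N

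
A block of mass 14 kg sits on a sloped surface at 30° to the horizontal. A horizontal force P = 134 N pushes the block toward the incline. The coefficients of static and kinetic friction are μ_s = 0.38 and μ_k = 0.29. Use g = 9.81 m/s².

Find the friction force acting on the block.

The horizontal push has a component P sin θ into the surface, so N = m g cos θ + P sin θ = 118.9 + 67 = 185.9 N.
Parallel to the incline: P cos θ − m g sin θ = 116 − 68.67 = 47.38 N; the friction needed to balance this is 47.38 N acting down the slope.
The limit of static friction is μ_s N = 70.66 N.
Since 47.38 N is within the 70.66 N limit, the block stays put and friction is exactly 47.4 N.

f ≈ 47.4 N (down the incline)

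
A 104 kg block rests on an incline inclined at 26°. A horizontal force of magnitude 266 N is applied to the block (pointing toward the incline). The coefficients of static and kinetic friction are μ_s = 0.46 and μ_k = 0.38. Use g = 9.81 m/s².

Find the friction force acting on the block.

Resolve perpendicular to the incline: N = m g cos θ + P sin θ = 104×9.81×cos 26° + 266×sin 26° = 1034 N.
Along the incline, the net driving force (taking up-slope positive) is P cos θ − m g sin θ = 239.1 − 447.2 = -208.2 N, so equilibrium requires friction f = 208.2 N (up-slope).
The limit of static friction is μ_s N = 475.5 N.
Since 208.2 N is within the 475.5 N limit, the block stays put and friction is exactly 208 N.

f ≈ 208 N (up the incline)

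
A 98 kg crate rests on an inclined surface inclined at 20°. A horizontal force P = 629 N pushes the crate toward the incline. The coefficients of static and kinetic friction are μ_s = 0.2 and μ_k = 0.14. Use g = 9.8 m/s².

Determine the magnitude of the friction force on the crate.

The horizontal push has a component P sin θ into the surface, so N = m g cos θ + P sin θ = 902.5 + 215.1 = 1118 N.
Parallel to the incline: P cos θ − m g sin θ = 591.1 − 328.5 = 262.6 N; the friction needed to balance this is 262.6 N acting down the slope.
The limit of static friction is μ_s N = 223.5 N.
|f_req| = 262.6 > 223.5 N → the crate slides up the incline; f = μ_k N = 0.14 × 1118 = 156 N.

f ≈ 156 N (down the incline)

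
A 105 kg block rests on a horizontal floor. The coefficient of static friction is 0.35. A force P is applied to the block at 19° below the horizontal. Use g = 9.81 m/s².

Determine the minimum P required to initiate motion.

N = m g + P sin α (the push presses the block into the horizontal floor).
At impending slip, P cos α = μ_s N = μ_s (m g + P sin α).
Solving: P (cos α − μ_s sin α) = μ_s m g → P = 0.35×1030/(cos 19° − 0.35 sin 19°) = 361/0.8316 = 434 N.

P ≈ 434 N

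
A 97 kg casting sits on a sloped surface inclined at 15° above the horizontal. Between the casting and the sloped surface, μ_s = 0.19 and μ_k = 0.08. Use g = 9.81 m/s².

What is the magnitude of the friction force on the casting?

f ≈ 73.5 N (up the incline)

The normal reaction is N = m g cos θ = 919.1 N.
For equilibrium along the incline, friction must balance the weight component: f = m g sin θ = 246.3 N up the slope.
Maximum static friction available: μ_s N = 0.19 × 919.1 = 174.6 N.
Since |246.3| > 174.6 N, static friction cannot hold it; the casting slides down the incline and kinetic friction applies: f = μ_k N = 0.08 × 919.1 = 73.5 N.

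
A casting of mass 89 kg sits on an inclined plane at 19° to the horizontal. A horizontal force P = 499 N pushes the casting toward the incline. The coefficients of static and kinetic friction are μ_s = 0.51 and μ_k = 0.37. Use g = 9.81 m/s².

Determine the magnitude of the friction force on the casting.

f ≈ 188 N (down the incline)

The horizontal push has a component P sin θ into the surface, so N = m g cos θ + P sin θ = 825.5 + 162.5 = 988 N.
Along the incline, the net driving force (taking up-slope positive) is P cos θ − m g sin θ = 471.8 − 284.3 = 187.6 N, so equilibrium requires friction f = -187.6 N (down-slope).
Maximum static friction: μ_s N = 0.51 × 988 = 503.9 N.
|f_req| = 187.6 ≤ 503.9 N → the casting is in equilibrium; friction equals the required value.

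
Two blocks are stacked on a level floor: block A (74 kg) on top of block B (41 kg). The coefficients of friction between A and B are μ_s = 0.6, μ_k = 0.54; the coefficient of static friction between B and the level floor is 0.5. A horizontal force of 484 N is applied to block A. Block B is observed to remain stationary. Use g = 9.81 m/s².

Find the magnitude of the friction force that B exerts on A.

The normal force B exerts on A is simply A's weight, N₁ = 725.9 N.
Maximum static friction on A from B: μ_s N₁ = 0.6×725.9 = 435.6 N.
P = 484 N exceeds that limit, so A slips over B and the interface friction becomes kinetic: f₁ = μ_k N₁ = 0.54×725.9 = 392 N.
By Newton's third law B feels 392 N forward from A. With B stationary, the floor's static friction on B balances it: f₂ = 392 N (well within μ_s(m_A+m_B)g = 564.1 N).

f ≈ 392 N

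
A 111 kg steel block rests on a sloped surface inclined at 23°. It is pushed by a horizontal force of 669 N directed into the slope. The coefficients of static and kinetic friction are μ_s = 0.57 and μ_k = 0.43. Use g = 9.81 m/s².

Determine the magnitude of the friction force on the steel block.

Resolve perpendicular to the incline: N = m g cos θ + P sin θ = 111×9.81×cos 23° + 669×sin 23° = 1264 N.
Along the incline, the net driving force (taking up-slope positive) is P cos θ − m g sin θ = 615.8 − 425.5 = 190.3 N, so equilibrium requires friction f = -190.3 N (down-slope).
Maximum static friction: μ_s N = 0.57 × 1264 = 720.3 N.
|f_req| = 190.3 ≤ 720.3 N → the steel block is in equilibrium; friction equals the required value.

f ≈ 190 N (down the incline)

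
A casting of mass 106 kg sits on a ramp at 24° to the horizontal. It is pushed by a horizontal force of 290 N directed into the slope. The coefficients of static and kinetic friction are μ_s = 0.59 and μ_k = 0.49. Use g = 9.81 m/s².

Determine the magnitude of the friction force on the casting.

Normal direction: N = m g cos θ + P sin θ = 1068 N.
Along the incline, the net driving force (taking up-slope positive) is P cos θ − m g sin θ = 264.9 − 422.9 = -158 N, so equilibrium requires friction f = 158 N (up-slope).
The limit of static friction is μ_s N = 630.1 N.
Since 158 N is within the 630.1 N limit, the casting stays put and friction is exactly 158 N.

f ≈ 158 N (up the incline)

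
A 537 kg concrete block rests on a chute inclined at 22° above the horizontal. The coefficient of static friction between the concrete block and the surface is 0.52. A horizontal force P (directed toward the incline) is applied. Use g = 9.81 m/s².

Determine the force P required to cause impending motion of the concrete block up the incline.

At impending motion up the slope, friction acts down-slope at its limit: f = μ_s N.
Perpendicular to the incline: N = m g cos θ + P sin θ.
Along the incline: P cos θ = m g sin θ + μ_s N = m g sin θ + μ_s (m g cos θ + P sin θ).
Solving, P (cos θ − μ_s sin θ) = m g (sin θ + μ_s cos θ), so P = 537×9.81×(sin 22° + 0.52 cos 22°)/(cos 22° − 0.52 sin 22°) = 5270×0.8567/0.7324 = 6160 N.

P ≈ 6160 N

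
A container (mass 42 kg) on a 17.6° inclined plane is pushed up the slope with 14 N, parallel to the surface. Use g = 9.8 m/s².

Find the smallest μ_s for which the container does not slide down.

N = m g cos θ = 392.3 N.
Friction must make up the shortfall along the incline: f = m g sin θ − P = 124.5 − 14 = 110.5 N.
At the threshold f = μ_s N, so μ_s,min = 110.5/392.3 = 0.282.

μ_s,min ≈ 0.282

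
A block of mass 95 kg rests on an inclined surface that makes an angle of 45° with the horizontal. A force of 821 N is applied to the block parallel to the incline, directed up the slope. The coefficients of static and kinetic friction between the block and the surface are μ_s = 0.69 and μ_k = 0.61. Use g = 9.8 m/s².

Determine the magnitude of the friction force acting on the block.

Perpendicular to the surface, N = m g cos θ = 95·9.8·cos 45° = 658.3 N.
Parallel to the incline, ΣF = 0 gives f = m g sin θ − P = 658.3 − 821 = -162.7 N (up-slope positive).
The static-friction ceiling is μ_s N = 0.69 × 658.3 = 454.2 N.
Since |-162.7| ≤ 454.2 N, static friction is sufficient; f equals the required value, not μ_s N.

f ≈ 163 N (down the incline)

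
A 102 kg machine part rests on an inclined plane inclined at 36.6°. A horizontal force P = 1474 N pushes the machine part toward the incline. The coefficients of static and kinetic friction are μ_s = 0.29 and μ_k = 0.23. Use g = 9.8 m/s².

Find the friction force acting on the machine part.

Normal direction: N = m g cos θ + P sin θ = 1681 N.
Along the incline, the net driving force (taking up-slope positive) is P cos θ − m g sin θ = 1183 − 596 = 587.4 N, so equilibrium requires friction f = -587.4 N (down-slope).
Maximum static friction: μ_s N = 0.29 × 1681 = 487.6 N.
|f_req| = 587.4 > 487.6 N → the machine part slides up the incline; f = μ_k N = 0.23 × 1681 = 387 N.

f ≈ 387 N (down the incline)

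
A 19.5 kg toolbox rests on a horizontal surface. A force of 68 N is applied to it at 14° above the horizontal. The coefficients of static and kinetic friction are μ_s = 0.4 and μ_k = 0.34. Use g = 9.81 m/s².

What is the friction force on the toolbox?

f ≈ 66 N

Vertical equilibrium gives N = m g − P sin α = 174.8 N.
The horizontal driving force is P cos α = 65.98 N, so equilibrium needs friction f = 65.98 N.
μ_s N = 0.4 × 174.8 = 69.94 N.
Since 65.98 N does not exceed the limit, the toolbox stays at rest and f = 66 N.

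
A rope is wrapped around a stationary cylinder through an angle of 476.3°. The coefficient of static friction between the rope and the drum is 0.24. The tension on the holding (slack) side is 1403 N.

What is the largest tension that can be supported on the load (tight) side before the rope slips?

At impending slip the capstan equation gives T₂/T₁ = e^{μβ} with β in radians.
β = 476.3° × π/180 = 8.313 rad.
e^{μβ} = e^{0.24×8.313} = 7.353.
T₂ = T₁ · e^{μβ} = 1403 × 7.353 = 10300 N.

T_max ≈ 10300 N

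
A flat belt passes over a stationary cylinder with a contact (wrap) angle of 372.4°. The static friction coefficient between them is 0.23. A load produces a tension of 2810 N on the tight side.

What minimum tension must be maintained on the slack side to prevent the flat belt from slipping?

Capstan equation at impending slip: T_tight/T_slack = e^{μβ}.
β = 372.4° = 6.5 rad; e^{μβ} = e^{0.23×6.5} = 4.459.
T_slack = T_tight / e^{μβ} = 2810 / 4.459 = 630 N.

T_min ≈ 630 N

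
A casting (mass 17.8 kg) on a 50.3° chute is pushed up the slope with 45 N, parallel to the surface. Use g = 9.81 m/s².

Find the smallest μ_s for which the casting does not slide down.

μ_s,min ≈ 0.801

N = m g cos θ = 111.5 N.
Friction must make up the shortfall along the incline: f = m g sin θ − P = 134.4 − 45 = 89.35 N.
At the threshold f = μ_s N, so μ_s,min = 89.35/111.5 = 0.801.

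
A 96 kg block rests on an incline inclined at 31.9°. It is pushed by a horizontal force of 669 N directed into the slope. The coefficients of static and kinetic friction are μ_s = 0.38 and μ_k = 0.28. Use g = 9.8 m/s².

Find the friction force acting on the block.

Normal direction: N = m g cos θ + P sin θ = 1152 N.
Parallel to the incline: P cos θ − m g sin θ = 568 − 497.2 = 70.81 N; the friction needed to balance this is 70.81 N acting down the slope.
The limit of static friction is μ_s N = 437.9 N.
|f_req| = 70.81 ≤ 437.9 N → the block is in equilibrium; friction equals the required value.

f ≈ 70.8 N (down the incline)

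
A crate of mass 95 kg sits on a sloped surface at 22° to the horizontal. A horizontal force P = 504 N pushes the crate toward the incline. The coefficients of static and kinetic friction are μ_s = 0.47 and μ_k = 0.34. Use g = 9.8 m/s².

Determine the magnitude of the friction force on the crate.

f ≈ 119 N (down the incline)

The horizontal push has a component P sin θ into the surface, so N = m g cos θ + P sin θ = 863.2 + 188.8 = 1052 N.
Along the incline, the net driving force (taking up-slope positive) is P cos θ − m g sin θ = 467.3 − 348.8 = 118.5 N, so equilibrium requires friction f = -118.5 N (down-slope).
The limit of static friction is μ_s N = 494.4 N.
Since 118.5 N is within the 494.4 N limit, the crate stays put and friction is exactly 119 N.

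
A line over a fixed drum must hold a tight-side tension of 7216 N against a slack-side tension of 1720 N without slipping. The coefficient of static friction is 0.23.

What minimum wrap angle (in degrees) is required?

β_min ≈ 357°

T₂/T₁ = e^{μβ} → β = ln(T₂/T₁)/μ.
β = ln(7216/1720)/0.23 = 1.434/0.23 = 6.235 rad.
In degrees: β = 6.235 × 180/π = 357°.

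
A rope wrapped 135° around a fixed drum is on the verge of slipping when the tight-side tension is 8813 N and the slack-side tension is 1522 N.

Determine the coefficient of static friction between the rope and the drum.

T₂/T₁ = e^{μβ} → μ = ln(T₂/T₁)/β.
β = 135° = 2.356 rad.
μ = ln(8813/1522)/2.356 = ln(5.79)/2.356 = 0.745.

μ ≈ 0.745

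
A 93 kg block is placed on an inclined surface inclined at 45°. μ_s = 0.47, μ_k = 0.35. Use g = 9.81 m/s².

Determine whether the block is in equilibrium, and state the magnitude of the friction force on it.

f ≈ 226 N

N = m g cos θ = 645 N.
Down-slope weight component: m g sin θ = 645 N.
μ_s N = 303 N.
645 > 303 N, so it slides; kinetic friction f = μ_k N = 0.35×645 = 226 N.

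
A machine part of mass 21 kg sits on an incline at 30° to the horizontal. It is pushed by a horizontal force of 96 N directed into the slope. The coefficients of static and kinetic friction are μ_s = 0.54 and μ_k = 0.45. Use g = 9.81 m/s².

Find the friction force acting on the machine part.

f ≈ 19.9 N (up the incline)

The horizontal push has a component P sin θ into the surface, so N = m g cos θ + P sin θ = 178.4 + 48 = 226.4 N.
Along the incline, the net driving force (taking up-slope positive) is P cos θ − m g sin θ = 83.14 − 103 = -19.87 N, so equilibrium requires friction f = 19.87 N (up-slope).
The limit of static friction is μ_s N = 122.3 N.
Since 19.87 N is within the 122.3 N limit, the machine part stays put and friction is exactly 19.9 N.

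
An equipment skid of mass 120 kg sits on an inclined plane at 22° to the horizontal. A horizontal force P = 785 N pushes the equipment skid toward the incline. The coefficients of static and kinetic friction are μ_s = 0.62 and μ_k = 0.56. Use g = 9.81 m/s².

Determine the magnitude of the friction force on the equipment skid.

f ≈ 287 N (down the incline)

The horizontal push has a component P sin θ into the surface, so N = m g cos θ + P sin θ = 1091 + 294.1 = 1386 N.
Along the incline, the net driving force (taking up-slope positive) is P cos θ − m g sin θ = 727.8 − 441 = 286.9 N, so equilibrium requires friction f = -286.9 N (down-slope).
The limit of static friction is μ_s N = 859 N.
|f_req| = 286.9 ≤ 859 N → the equipment skid is in equilibrium; friction equals the required value.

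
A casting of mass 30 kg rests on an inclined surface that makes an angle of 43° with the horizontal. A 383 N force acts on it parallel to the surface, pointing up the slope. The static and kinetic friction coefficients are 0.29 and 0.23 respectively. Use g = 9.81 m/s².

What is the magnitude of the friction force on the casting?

f ≈ 49.5 N (down the incline)

Normal force: N = m g cos θ = 30 × 9.81 × cos 43° = 215.2 N.
For equilibrium along the incline the friction force must supply f = m g sin θ − P = 200.7 − 383 = -182.3 N (positive meaning up-slope).
The static-friction ceiling is μ_s N = 0.29 × 215.2 = 62.42 N.
|-182.3| exceeds 62.42 N, so the casting slips up-slope; friction is kinetic, f = μ_k N = 0.23×215.2 = 49.5 N.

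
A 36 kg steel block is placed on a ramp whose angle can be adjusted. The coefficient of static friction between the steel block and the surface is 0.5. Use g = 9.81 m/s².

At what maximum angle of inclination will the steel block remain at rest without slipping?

At the slip threshold, m g sin θ = μ_s · m g cos θ, so tan θ = μ_s.
θ_max = arctan(0.5) = 26.6°.

θ_max ≈ 26.6°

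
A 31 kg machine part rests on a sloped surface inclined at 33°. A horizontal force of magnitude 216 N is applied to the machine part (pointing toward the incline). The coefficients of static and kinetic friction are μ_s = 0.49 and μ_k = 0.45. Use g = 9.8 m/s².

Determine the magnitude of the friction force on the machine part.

The horizontal push has a component P sin θ into the surface, so N = m g cos θ + P sin θ = 254.8 + 117.6 = 372.4 N.
Along the incline, the net driving force (taking up-slope positive) is P cos θ − m g sin θ = 181.2 − 165.5 = 15.69 N, so equilibrium requires friction f = -15.69 N (down-slope).
Maximum static friction: μ_s N = 0.49 × 372.4 = 182.5 N.
Since 15.69 N is within the 182.5 N limit, the machine part stays put and friction is exactly 15.7 N.

f ≈ 15.7 N (down the incline)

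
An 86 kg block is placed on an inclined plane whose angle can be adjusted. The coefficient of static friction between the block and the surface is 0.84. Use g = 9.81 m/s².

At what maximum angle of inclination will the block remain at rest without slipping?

θ_max ≈ 40°

At the slip threshold, m g sin θ = μ_s · m g cos θ, so tan θ = μ_s.
θ_max = arctan(0.84) = 40°.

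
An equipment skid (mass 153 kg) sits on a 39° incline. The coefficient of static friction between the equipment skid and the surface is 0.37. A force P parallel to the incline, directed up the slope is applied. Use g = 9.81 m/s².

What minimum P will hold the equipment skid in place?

P_min ≈ 513 N

The equipment skid tends to slide down (tan θ > μ_s), so at the point of impending slip friction acts up-slope at its limit: f = μ_s N.
P is parallel to the surface, so N = m g cos θ = 1170 N.
Along the incline: P + μ_s N = m g sin θ, so P = 945 − 0.37×1170 = 513 N.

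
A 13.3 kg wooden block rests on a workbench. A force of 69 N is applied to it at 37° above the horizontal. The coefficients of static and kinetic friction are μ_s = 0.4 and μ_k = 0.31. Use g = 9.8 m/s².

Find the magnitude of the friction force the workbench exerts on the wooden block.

f ≈ 27.5 N

The vertical component of P reduces the normal force: N = m g − P sin α = 130.3 − 41.53 = 88.81 N.
The horizontal driving force is P cos α = 55.11 N, so equilibrium needs friction f = 55.11 N.
The static-friction limit is μ_s N = 35.53 N.
The required friction exceeds μ_s N, so the wooden block moves and f = μ_k N = 27.5 N.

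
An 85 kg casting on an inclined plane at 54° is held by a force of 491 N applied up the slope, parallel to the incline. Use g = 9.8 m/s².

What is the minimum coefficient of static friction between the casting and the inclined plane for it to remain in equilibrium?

N = m g cos θ = 489.6 N.
Friction must make up the shortfall along the incline: f = m g sin θ − P = 673.9 − 491 = 182.9 N.
At the threshold f = μ_s N, so μ_s,min = 182.9/489.6 = 0.374.

μ_s,min ≈ 0.374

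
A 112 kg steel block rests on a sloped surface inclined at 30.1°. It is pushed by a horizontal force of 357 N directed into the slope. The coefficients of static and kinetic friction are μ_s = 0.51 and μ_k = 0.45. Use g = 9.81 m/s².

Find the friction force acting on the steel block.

The horizontal push has a component P sin θ into the surface, so N = m g cos θ + P sin θ = 950.6 + 179 = 1130 N.
Along the incline, the net driving force (taking up-slope positive) is P cos θ − m g sin θ = 308.9 − 551 = -242.2 N, so equilibrium requires friction f = 242.2 N (up-slope).
Maximum static friction: μ_s N = 0.51 × 1130 = 576.1 N.
|f_req| = 242.2 ≤ 576.1 N → the steel block is in equilibrium; friction equals the required value.

f ≈ 242 N (up the incline)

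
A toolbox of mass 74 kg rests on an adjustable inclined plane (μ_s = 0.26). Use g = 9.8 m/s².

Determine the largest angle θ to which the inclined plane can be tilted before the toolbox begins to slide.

θ_max ≈ 14.6°

At the slip threshold, m g sin θ = μ_s · m g cos θ, so tan θ = μ_s.
θ_max = arctan(0.26) = 14.6°.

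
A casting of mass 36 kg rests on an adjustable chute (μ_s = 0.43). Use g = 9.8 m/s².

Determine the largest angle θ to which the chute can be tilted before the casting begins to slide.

θ_max ≈ 23.3°

At the slip threshold, m g sin θ = μ_s · m g cos θ, so tan θ = μ_s.
θ_max = arctan(0.43) = 23.3°.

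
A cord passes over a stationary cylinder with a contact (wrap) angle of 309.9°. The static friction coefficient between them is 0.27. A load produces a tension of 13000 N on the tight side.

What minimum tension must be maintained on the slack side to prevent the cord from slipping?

Capstan equation at impending slip: T_tight/T_slack = e^{μβ}.
β = 309.9° = 5.409 rad; e^{μβ} = e^{0.27×5.409} = 4.308.
T_slack = T_tight / e^{μβ} = 13000 / 4.308 = 3020 N.

T_min ≈ 3020 N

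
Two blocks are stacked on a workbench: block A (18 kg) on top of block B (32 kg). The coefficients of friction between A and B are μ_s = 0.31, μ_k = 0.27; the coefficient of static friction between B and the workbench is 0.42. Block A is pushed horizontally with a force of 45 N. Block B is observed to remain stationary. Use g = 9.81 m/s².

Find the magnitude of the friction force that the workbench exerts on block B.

Normal force at the A–B interface: N₁ = m_A g = 176.6 N.
So the A–B interface can sustain at most μ_s N₁ = 54.74 N of static friction.
P = 45 N is within that limit, so A and B move together (both at rest); the A–B friction is simply f₁ = P = 45 N.
By Newton's third law B feels 45 N forward from A. With B stationary, the floor's static friction on B balances it: f₂ = 45 N (well within μ_s(m_A+m_B)g = 206 N).

f ≈ 45 N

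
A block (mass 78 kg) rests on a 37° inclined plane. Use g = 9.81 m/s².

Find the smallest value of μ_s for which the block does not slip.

μ_s,min ≈ 0.754

At the slip threshold m g sin θ = μ_s m g cos θ, so μ_s,min = tan θ.
μ_s,min = tan 37° = 0.754.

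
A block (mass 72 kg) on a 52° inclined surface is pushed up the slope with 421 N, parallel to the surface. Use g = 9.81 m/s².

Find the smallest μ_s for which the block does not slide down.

N = m g cos θ = 434.9 N.
Friction must make up the shortfall along the incline: f = m g sin θ − P = 556.6 − 421 = 135.6 N.
At the threshold f = μ_s N, so μ_s,min = 135.6/434.9 = 0.312.

μ_s,min ≈ 0.312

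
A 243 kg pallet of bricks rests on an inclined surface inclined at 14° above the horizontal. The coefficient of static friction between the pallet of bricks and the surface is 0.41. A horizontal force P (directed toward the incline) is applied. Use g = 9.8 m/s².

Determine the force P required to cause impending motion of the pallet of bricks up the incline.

At impending motion up the slope, friction acts down-slope at its limit: f = μ_s N.
Perpendicular to the incline: N = m g cos θ + P sin θ.
Along the incline: P cos θ = m g sin θ + μ_s N = m g sin θ + μ_s (m g cos θ + P sin θ).
Solving, P (cos θ − μ_s sin θ) = m g (sin θ + μ_s cos θ), so P = 243×9.8×(sin 14° + 0.41 cos 14°)/(cos 14° − 0.41 sin 14°) = 2380×0.6397/0.8711 = 1750 N.

P ≈ 1750 N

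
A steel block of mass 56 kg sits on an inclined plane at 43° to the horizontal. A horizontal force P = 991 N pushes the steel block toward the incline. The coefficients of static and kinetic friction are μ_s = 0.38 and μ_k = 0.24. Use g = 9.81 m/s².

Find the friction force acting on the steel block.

Resolve perpendicular to the incline: N = m g cos θ + P sin θ = 56×9.81×cos 43° + 991×sin 43° = 1078 N.
Parallel to the incline: P cos θ − m g sin θ = 724.8 − 374.7 = 350.1 N; the friction needed to balance this is 350.1 N acting down the slope.
The limit of static friction is μ_s N = 409.5 N.
|f_req| = 350.1 ≤ 409.5 N → the steel block is in equilibrium; friction equals the required value.

f ≈ 350 N (down the incline)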